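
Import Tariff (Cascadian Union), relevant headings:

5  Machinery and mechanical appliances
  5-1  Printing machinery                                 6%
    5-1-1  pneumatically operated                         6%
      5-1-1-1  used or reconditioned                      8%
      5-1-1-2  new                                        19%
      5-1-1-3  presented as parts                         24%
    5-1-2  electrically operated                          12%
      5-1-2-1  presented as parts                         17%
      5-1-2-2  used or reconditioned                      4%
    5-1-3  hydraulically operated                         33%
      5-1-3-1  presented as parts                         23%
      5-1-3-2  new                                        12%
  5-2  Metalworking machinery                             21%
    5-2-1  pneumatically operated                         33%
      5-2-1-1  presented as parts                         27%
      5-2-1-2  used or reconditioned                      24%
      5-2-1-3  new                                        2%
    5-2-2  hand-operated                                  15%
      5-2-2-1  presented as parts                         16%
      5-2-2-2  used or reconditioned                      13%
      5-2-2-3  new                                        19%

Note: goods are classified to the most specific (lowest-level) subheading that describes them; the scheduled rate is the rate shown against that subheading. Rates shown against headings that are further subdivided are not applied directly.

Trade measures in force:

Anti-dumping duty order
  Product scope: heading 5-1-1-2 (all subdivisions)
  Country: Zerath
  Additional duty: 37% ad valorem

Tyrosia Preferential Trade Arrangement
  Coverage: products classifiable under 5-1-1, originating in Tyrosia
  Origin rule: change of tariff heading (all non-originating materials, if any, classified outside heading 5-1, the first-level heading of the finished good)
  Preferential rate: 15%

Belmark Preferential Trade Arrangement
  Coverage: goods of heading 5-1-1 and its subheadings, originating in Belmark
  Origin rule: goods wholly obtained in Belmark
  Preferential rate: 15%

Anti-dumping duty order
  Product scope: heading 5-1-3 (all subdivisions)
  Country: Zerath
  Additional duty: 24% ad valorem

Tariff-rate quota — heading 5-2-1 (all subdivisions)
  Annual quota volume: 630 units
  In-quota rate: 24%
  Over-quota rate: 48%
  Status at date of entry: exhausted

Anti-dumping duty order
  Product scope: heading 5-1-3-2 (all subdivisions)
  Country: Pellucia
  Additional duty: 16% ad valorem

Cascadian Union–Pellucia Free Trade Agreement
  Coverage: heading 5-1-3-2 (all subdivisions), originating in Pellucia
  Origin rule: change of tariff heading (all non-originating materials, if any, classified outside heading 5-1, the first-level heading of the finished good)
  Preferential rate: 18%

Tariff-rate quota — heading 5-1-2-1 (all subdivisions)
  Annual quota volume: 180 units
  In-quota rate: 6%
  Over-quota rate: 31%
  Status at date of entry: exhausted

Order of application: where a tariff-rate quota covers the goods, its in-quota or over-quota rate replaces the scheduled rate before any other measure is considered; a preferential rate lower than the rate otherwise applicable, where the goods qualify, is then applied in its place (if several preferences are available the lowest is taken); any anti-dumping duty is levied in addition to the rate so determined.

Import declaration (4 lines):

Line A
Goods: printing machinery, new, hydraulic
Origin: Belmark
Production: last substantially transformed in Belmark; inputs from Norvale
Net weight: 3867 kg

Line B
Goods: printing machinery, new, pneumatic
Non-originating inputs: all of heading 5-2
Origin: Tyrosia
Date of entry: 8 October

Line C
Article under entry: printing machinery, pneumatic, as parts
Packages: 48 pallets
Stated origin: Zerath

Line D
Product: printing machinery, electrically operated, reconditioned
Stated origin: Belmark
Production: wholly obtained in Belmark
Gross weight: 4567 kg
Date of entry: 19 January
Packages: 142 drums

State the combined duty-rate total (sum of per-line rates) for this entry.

55%

Line A: printing → 5-1; hydraulic → 5-1-3; new → 5-1-3-2. Scheduled 12%. Belmark agreement on 5-1-1: 5-1-3-2 not covered. → 12%.
Line B: printing → 5-1; pneumatic → 5-1-1; new → 5-1-1-2. Scheduled 19%. Tyrosia agreement on 5-1-1: CTH met → 15% available; preferential 15%. → 15%.
Line C: printing → 5-1; pneumatic → 5-1-1; as parts → 5-1-1-3. Scheduled 24%. No special measure applies. → 24%.
Line D: printing → 5-1; electrically operated → 5-1-2; reconditioned → 5-1-2-2. Scheduled 4%. Belmark agreement on 5-1-1: 5-1-2-2 not covered. → 4%.
Sum: 12% + 15% + 24% + 4% = 55%.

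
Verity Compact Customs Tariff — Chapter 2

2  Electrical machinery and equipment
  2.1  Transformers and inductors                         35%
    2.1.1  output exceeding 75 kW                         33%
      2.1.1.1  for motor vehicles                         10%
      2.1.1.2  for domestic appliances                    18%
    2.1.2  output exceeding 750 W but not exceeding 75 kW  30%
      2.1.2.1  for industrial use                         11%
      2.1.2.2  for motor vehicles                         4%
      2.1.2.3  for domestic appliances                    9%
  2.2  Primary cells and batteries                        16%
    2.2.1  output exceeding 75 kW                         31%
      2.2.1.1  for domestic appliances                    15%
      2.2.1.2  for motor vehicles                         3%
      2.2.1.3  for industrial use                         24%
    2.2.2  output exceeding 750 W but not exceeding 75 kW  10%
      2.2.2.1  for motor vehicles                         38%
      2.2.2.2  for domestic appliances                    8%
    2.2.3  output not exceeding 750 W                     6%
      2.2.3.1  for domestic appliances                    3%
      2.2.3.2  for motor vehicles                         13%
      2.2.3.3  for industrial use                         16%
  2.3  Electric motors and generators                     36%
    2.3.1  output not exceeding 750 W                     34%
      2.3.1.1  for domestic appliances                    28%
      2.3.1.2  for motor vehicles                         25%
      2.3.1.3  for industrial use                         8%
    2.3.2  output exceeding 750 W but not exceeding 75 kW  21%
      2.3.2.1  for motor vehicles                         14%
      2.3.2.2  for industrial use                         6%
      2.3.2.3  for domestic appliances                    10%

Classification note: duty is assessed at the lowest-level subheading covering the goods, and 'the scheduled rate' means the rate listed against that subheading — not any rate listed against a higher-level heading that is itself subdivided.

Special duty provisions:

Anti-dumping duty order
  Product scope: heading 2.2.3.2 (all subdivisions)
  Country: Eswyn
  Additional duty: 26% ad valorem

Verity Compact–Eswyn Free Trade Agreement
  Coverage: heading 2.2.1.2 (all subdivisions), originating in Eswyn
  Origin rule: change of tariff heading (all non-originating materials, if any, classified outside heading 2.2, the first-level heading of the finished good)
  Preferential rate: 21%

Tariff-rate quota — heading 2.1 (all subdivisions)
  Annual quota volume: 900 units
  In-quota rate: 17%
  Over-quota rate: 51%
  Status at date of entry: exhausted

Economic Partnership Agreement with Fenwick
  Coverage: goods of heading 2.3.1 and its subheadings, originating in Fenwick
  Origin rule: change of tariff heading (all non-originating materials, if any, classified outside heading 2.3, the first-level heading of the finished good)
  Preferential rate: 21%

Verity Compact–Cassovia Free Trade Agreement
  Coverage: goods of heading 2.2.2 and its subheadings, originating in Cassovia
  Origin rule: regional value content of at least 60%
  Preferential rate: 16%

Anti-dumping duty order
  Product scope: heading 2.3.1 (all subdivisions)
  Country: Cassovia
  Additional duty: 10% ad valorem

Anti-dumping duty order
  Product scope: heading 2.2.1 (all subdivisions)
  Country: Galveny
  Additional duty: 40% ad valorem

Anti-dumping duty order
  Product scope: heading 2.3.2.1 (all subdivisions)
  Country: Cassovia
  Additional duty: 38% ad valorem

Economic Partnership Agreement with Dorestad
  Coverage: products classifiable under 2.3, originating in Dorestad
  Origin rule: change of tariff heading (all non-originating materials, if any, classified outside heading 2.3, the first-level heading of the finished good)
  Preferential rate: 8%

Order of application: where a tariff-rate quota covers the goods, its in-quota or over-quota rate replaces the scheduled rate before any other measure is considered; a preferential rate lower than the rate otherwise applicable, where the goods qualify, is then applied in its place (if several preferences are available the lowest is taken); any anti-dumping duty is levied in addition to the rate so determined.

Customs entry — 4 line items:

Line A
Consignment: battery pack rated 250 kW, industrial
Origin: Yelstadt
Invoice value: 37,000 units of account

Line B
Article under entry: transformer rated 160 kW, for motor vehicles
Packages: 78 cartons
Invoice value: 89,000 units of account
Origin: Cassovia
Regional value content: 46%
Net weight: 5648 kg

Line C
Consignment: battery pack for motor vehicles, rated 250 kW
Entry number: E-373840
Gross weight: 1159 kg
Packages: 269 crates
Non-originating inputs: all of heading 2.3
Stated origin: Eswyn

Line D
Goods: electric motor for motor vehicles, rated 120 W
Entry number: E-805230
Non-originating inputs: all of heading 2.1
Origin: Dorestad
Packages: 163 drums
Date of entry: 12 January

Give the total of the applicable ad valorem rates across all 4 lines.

Line A: battery pack → 2.2; rated 250 kW → 2.2.1; industrial → 2.2.1.3. Scheduled 24%. No special measure applies. → 24%.
Line B: transformer → 2.1; rated 160 kW → 2.1.1; for motor vehicles → 2.1.1.1. Scheduled 10%. quota on 2.1 exhausted → over-quota 51%; Cassovia agreement on 2.2.2: 2.1.1.1 not covered. → 51%.
Line C: battery pack → 2.2; rated 250 kW → 2.2.1; for motor vehicles → 2.2.1.2. Scheduled 3%. Eswyn agreement on 2.2.1.2: CTH met → 21% available; preference 21% not lower than 3% → no reduction. → 3%.
Line D: electric motor → 2.3; rated 120 W → 2.3.1; for motor vehicles → 2.3.1.2. Scheduled 25%. Dorestad agreement on 2.3: CTH met → 8% available; preferential 8%. → 8%.
Sum: 24% + 51% + 3% + 8% = 86%.

86%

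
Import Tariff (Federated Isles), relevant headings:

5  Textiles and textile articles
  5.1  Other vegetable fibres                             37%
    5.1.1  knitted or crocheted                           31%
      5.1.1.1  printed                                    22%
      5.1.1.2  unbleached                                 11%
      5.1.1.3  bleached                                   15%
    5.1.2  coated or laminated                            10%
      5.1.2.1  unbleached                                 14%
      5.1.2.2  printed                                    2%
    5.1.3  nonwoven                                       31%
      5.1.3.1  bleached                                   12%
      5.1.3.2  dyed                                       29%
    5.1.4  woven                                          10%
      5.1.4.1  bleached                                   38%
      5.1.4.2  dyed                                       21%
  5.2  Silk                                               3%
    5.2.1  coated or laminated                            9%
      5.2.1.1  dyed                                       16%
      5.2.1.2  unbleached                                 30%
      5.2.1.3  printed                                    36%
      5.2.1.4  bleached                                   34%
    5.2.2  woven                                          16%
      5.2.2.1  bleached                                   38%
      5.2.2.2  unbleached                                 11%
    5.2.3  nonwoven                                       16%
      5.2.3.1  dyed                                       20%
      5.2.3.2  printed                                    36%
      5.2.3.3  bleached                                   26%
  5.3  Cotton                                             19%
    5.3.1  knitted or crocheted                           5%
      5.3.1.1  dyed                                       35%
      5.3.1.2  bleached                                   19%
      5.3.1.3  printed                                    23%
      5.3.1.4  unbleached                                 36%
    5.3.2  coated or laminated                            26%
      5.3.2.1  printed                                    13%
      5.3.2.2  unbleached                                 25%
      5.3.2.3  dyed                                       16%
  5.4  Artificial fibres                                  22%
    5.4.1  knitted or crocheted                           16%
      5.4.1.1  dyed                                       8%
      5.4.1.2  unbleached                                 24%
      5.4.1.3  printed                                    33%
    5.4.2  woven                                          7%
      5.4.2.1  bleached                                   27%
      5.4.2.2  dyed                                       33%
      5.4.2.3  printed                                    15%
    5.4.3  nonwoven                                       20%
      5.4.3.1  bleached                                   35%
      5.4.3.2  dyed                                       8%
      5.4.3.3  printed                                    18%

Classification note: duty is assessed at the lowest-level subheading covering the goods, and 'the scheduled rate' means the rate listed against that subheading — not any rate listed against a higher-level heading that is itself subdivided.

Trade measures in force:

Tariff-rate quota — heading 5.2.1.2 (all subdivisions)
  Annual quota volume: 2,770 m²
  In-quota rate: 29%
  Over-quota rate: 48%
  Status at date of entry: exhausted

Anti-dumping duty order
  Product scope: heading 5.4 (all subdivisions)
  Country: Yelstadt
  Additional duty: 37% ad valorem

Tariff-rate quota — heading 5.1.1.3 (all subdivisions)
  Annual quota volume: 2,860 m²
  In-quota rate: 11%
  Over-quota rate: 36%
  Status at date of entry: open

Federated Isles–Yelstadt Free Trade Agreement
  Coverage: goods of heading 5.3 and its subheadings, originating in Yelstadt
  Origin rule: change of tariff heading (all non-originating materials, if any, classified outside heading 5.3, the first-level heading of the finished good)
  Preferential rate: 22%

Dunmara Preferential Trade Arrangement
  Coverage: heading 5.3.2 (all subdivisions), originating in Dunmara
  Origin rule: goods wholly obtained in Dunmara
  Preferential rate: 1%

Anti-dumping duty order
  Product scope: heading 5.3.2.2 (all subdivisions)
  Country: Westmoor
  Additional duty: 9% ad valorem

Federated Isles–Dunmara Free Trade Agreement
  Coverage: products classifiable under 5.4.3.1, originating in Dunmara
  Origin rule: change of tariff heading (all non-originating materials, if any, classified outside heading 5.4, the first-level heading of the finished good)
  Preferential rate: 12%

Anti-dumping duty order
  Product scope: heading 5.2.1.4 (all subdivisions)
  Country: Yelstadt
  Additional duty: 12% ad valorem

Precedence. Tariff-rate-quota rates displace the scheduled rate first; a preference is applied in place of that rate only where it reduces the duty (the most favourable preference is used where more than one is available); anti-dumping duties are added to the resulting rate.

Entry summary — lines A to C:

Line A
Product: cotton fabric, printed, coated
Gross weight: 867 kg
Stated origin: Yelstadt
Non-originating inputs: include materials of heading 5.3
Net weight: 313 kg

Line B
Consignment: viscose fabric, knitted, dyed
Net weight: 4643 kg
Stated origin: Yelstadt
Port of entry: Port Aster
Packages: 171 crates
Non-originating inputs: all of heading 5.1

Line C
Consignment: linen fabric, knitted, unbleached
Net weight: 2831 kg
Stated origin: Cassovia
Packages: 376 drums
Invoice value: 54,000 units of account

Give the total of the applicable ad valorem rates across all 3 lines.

69%

Line A: cotton → 5.3; coated → 5.3.2; printed → 5.3.2.1. Scheduled 13%. Yelstadt agreement on 5.3: CTH not met. → 13%.
Line B: viscose → 5.4; knitted → 5.4.1; dyed → 5.4.1.1. Scheduled 8%. Yelstadt agreement on 5.3: 5.4.1.1 not covered; anti-dumping (Yelstadt, 5.4): +37%; total 8% + 37% = 45%. → 45%.
Line C: linen → 5.1; knitted → 5.1.1; unbleached → 5.1.1.2. Scheduled 11%. No special measure applies. → 11%.
Sum: 13% + 45% + 11% = 69%.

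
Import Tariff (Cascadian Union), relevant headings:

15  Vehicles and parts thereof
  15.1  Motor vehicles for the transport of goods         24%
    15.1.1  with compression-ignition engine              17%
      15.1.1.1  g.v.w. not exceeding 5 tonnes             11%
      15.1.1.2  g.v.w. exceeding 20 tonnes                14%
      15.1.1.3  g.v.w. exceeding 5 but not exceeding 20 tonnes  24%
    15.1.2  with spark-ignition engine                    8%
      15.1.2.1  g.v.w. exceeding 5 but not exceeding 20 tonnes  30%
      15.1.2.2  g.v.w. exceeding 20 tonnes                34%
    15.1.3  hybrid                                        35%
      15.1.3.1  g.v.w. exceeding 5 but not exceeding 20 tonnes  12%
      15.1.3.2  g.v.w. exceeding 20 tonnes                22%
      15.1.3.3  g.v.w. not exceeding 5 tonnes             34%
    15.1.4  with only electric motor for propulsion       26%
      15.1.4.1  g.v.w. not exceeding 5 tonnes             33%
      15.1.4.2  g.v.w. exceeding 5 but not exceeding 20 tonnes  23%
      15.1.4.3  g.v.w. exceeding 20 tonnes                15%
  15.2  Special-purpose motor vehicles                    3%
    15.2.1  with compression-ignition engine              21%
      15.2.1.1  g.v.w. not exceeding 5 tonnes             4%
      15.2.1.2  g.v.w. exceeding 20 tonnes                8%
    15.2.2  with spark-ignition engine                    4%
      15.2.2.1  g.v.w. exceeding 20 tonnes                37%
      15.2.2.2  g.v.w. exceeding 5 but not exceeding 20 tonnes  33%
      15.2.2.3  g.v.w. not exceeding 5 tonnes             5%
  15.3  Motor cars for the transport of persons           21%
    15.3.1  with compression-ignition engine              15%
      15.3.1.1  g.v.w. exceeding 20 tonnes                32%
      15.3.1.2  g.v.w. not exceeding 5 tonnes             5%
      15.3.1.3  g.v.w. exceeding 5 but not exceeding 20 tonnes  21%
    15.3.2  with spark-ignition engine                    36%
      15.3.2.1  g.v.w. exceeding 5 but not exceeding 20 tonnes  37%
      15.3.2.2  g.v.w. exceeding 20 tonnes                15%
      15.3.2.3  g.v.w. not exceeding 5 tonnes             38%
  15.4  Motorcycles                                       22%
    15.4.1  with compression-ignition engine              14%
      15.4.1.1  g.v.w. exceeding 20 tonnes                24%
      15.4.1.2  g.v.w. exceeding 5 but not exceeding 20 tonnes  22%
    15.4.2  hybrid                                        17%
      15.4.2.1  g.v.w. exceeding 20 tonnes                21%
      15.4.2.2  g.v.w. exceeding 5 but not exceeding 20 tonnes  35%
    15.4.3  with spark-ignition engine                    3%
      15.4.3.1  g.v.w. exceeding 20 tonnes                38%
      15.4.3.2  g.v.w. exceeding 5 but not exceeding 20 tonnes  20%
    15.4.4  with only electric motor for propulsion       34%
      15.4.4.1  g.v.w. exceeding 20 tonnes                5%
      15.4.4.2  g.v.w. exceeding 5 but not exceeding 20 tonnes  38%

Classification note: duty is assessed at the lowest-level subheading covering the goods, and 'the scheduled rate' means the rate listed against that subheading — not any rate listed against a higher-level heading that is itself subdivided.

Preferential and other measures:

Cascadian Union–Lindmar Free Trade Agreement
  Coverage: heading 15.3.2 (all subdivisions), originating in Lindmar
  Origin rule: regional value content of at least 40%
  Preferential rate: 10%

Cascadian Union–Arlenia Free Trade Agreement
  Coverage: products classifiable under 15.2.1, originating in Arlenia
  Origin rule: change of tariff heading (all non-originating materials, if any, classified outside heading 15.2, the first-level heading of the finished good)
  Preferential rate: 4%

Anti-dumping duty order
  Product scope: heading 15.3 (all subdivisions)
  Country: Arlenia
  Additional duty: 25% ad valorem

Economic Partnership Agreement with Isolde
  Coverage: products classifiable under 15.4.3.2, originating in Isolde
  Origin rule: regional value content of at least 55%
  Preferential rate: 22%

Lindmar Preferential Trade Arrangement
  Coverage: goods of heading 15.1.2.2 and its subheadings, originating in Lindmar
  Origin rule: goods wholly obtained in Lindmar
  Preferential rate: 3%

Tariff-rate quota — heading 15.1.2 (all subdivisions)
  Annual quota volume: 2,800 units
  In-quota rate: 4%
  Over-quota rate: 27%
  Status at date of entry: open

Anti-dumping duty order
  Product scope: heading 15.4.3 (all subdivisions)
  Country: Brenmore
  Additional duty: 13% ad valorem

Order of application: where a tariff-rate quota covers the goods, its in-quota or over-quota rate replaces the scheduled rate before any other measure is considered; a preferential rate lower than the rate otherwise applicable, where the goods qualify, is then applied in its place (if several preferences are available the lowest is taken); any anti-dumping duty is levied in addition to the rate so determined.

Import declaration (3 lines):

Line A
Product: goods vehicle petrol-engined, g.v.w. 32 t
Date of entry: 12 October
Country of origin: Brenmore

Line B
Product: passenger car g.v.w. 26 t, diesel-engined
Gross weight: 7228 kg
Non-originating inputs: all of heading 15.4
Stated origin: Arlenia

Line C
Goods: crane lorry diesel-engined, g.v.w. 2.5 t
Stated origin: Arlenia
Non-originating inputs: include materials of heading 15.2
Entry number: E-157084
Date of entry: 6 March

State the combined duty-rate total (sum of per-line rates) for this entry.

65%

Line A: goods vehicle → 15.1; petrol-engined → 15.1.2; g.v.w. 32 t → 15.1.2.2. Scheduled 34%. quota on 15.1.2 open → in-quota 4%. → 4%.
Line B: passenger car → 15.3; diesel-engined → 15.3.1; g.v.w. 26 t → 15.3.1.1. Scheduled 32%. Arlenia agreement on 15.2.1: 15.3.1.1 not covered; anti-dumping (Arlenia, 15.3): +25%; total 32% + 25% = 57%. → 57%.
Line C: crane lorry → 15.2; diesel-engined → 15.2.1; g.v.w. 2.5 t → 15.2.1.1. Scheduled 4%. Arlenia agreement on 15.2.1: CTH not met. → 4%.
Sum: 4% + 57% + 4% = 65%.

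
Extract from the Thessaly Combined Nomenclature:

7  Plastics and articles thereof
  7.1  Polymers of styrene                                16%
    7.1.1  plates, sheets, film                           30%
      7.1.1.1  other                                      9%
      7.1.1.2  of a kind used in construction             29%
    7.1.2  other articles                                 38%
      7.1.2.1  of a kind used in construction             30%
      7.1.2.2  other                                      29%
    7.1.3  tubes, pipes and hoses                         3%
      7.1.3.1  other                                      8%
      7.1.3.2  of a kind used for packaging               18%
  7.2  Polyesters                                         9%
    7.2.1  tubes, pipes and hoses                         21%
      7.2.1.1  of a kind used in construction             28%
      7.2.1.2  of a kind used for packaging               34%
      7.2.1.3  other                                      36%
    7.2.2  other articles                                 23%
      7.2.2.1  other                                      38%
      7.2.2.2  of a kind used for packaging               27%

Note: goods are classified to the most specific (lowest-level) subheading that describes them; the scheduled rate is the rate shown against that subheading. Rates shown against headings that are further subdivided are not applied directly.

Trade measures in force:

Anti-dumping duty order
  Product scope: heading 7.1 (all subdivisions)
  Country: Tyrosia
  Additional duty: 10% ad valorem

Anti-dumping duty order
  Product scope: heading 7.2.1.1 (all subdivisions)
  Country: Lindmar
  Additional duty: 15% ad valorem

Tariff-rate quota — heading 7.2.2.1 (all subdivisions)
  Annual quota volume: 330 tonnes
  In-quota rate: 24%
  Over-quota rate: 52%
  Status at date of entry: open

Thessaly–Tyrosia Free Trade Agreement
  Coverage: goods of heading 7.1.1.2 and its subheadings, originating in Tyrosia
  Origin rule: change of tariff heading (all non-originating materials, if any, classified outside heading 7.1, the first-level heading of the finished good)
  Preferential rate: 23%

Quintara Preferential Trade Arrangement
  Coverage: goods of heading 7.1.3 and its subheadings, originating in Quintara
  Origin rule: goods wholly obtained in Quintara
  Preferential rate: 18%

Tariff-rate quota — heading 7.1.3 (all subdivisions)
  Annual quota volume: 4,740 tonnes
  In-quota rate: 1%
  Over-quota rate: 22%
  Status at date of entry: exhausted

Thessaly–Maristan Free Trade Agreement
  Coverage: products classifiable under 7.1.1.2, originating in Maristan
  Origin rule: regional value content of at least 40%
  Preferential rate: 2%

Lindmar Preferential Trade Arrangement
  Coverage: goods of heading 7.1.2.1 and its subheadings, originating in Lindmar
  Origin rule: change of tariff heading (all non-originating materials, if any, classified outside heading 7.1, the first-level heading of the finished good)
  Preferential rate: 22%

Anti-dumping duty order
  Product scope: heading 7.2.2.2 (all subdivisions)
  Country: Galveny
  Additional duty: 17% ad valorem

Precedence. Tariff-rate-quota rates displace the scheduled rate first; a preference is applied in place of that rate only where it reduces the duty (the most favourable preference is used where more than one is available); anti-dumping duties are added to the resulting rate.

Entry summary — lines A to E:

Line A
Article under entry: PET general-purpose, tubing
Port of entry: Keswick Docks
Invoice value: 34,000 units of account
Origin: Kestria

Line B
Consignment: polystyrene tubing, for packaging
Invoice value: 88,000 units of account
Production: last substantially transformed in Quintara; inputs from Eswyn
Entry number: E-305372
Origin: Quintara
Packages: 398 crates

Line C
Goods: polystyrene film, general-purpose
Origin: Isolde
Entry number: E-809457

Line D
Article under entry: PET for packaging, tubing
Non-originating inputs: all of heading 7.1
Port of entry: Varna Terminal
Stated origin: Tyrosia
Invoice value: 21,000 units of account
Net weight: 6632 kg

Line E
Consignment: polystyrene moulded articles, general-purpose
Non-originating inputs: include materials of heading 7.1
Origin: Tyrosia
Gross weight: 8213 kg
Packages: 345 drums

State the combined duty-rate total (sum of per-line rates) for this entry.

140%

Line A: PET → 7.2; tubing → 7.2.1; general-purpose → 7.2.1.3. Scheduled 36%. No special measure applies. → 36%.
Line B: polystyrene → 7.1; tubing → 7.1.3; for packaging → 7.1.3.2. Scheduled 18%. quota on 7.1.3 exhausted → over-quota 22%; Quintara agreement on 7.1.3: not wholly obtained. → 22%.
Line C: polystyrene → 7.1; film → 7.1.1; general-purpose → 7.1.1.1. Scheduled 9%. No special measure applies. → 9%.
Line D: PET → 7.2; tubing → 7.2.1; for packaging → 7.2.1.2. Scheduled 34%. Tyrosia agreement on 7.1.1.2: 7.2.1.2 not covered. → 34%.
Line E: polystyrene → 7.1; moulded articles → 7.1.2; general-purpose → 7.1.2.2. Scheduled 29%. Tyrosia agreement on 7.1.1.2: 7.1.2.2 not covered; anti-dumping (Tyrosia, 7.1): +10%; total 29% + 10% = 39%. → 39%.
Sum: 36% + 22% + 9% + 34% + 39% = 140%.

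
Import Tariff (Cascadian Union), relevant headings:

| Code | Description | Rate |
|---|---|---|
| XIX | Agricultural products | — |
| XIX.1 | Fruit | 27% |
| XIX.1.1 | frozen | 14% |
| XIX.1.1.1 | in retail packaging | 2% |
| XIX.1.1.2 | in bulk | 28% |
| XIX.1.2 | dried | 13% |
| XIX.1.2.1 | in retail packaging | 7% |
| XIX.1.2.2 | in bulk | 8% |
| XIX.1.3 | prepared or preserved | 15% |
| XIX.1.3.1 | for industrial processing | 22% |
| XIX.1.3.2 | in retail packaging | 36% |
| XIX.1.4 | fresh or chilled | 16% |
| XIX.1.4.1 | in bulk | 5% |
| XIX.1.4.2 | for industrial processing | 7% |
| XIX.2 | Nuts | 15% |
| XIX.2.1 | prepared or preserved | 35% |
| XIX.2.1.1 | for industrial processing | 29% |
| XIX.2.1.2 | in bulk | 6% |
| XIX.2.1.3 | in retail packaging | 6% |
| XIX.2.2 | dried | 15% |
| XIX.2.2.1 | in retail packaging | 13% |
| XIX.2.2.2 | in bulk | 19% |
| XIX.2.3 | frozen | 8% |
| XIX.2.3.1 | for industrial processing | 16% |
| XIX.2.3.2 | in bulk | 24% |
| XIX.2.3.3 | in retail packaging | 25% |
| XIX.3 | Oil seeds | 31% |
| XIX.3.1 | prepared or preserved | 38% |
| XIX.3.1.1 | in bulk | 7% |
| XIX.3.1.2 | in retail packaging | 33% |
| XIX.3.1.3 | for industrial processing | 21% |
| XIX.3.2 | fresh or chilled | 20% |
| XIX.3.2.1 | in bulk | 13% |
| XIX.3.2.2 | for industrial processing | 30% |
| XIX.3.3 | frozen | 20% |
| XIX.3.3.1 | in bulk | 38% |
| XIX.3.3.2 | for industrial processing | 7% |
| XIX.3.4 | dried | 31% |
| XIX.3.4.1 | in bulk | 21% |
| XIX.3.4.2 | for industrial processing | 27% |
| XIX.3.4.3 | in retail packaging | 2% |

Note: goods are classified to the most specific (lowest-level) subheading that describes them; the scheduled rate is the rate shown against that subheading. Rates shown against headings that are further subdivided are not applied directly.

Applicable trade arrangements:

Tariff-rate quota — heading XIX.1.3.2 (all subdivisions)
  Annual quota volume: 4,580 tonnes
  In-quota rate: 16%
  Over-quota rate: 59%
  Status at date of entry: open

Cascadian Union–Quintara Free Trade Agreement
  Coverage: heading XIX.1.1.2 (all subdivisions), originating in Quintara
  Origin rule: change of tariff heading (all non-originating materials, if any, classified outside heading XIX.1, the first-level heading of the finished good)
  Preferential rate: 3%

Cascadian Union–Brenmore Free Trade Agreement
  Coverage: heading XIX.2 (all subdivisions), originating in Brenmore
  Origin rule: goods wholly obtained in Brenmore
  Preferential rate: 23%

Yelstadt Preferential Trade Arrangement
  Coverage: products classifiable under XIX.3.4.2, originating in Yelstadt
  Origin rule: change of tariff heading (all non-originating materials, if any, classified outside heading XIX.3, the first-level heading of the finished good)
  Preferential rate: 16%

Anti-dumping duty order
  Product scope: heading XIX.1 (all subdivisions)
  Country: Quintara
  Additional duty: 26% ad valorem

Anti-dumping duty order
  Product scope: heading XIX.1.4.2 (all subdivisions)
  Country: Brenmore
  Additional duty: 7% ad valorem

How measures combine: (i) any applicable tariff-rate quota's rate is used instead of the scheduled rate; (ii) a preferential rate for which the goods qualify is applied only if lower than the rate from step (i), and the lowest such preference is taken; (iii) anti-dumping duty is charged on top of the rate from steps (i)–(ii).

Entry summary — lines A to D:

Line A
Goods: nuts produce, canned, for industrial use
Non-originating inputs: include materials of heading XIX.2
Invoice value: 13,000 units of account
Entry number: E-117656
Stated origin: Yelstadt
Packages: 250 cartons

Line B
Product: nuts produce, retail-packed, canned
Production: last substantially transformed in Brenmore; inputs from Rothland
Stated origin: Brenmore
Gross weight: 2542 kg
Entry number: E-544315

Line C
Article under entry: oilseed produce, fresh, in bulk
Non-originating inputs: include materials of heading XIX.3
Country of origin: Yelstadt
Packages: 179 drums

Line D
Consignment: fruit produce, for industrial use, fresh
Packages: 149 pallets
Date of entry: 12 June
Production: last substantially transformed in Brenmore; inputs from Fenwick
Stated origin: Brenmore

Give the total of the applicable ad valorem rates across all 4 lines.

Line A: nuts → XIX.2; canned → XIX.2.1; for industrial use → XIX.2.1.1. Scheduled 29%. Yelstadt agreement on XIX.3.4.2: XIX.2.1.1 not covered. → 29%.
Line B: nuts → XIX.2; canned → XIX.2.1; retail-packed → XIX.2.1.3. Scheduled 6%. Brenmore agreement on XIX.2: not wholly obtained. → 6%.
Line C: oilseed → XIX.3; fresh → XIX.3.2; in bulk → XIX.3.2.1. Scheduled 13%. Yelstadt agreement on XIX.3.4.2: XIX.3.2.1 not covered. → 13%.
Line D: fruit → XIX.1; fresh → XIX.1.4; for industrial use → XIX.1.4.2. Scheduled 7%. Brenmore agreement on XIX.2: XIX.1.4.2 not covered; anti-dumping (Brenmore, XIX.1.4.2): +7%; total 7% + 7% = 14%. → 14%.
Sum: 29% + 6% + 13% + 14% = 62%.

62%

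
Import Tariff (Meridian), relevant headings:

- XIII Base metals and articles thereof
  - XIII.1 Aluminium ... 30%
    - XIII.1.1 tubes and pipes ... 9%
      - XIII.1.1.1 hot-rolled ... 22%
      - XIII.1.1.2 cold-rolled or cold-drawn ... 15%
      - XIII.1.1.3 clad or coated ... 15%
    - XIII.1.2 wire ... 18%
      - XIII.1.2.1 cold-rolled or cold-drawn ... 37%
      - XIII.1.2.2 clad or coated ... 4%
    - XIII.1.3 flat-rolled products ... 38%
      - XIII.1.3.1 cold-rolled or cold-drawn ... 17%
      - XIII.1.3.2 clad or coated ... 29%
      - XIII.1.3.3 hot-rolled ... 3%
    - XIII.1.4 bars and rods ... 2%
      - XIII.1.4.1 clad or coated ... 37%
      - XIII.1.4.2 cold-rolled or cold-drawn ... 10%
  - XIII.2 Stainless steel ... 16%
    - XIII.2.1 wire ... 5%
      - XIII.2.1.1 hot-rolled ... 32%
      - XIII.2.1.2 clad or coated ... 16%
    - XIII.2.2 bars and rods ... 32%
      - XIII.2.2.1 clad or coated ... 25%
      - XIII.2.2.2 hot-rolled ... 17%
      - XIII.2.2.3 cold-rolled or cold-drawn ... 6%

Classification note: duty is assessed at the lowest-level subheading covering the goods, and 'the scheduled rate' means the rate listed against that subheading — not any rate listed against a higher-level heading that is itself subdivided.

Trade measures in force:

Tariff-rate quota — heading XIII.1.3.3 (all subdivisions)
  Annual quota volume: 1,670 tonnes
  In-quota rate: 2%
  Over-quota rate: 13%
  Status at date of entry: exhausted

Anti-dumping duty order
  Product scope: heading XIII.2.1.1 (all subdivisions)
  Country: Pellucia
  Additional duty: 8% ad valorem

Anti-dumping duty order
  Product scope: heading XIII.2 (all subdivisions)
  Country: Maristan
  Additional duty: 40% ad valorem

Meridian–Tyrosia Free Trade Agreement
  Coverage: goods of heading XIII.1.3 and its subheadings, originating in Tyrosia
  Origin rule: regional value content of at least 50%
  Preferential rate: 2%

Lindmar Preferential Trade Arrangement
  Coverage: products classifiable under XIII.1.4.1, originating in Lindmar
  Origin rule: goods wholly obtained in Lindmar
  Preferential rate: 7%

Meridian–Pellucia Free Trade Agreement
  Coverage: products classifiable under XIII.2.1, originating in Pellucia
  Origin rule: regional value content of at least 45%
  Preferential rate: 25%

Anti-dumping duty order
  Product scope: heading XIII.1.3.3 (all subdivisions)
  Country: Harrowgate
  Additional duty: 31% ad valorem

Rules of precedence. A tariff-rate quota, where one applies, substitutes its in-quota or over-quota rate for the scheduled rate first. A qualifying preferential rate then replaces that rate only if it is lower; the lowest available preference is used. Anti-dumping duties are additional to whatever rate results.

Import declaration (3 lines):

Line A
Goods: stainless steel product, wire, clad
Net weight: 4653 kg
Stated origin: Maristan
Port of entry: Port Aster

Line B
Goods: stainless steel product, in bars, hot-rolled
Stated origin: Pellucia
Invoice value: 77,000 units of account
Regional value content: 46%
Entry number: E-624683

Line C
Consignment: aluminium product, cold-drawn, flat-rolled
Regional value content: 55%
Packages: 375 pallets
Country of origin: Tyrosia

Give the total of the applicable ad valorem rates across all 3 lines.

Line A: stainless steel → XIII.2; wire → XIII.2.1; clad → XIII.2.1.2. Scheduled 16%. anti-dumping (Maristan, XIII.2): +40%; total 16% + 40% = 56%. → 56%.
Line B: stainless steel → XIII.2; in bars → XIII.2.2; hot-rolled → XIII.2.2.2. Scheduled 17%. Pellucia agreement on XIII.2.1: XIII.2.2.2 not covered. → 17%.
Line C: aluminium → XIII.1; flat-rolled → XIII.1.3; cold-drawn → XIII.1.3.1. Scheduled 17%. Tyrosia agreement on XIII.1.3: RVC ≥ 50% → 2% available; preferential 2%. → 2%.
Sum: 56% + 17% + 2% = 75%.

75%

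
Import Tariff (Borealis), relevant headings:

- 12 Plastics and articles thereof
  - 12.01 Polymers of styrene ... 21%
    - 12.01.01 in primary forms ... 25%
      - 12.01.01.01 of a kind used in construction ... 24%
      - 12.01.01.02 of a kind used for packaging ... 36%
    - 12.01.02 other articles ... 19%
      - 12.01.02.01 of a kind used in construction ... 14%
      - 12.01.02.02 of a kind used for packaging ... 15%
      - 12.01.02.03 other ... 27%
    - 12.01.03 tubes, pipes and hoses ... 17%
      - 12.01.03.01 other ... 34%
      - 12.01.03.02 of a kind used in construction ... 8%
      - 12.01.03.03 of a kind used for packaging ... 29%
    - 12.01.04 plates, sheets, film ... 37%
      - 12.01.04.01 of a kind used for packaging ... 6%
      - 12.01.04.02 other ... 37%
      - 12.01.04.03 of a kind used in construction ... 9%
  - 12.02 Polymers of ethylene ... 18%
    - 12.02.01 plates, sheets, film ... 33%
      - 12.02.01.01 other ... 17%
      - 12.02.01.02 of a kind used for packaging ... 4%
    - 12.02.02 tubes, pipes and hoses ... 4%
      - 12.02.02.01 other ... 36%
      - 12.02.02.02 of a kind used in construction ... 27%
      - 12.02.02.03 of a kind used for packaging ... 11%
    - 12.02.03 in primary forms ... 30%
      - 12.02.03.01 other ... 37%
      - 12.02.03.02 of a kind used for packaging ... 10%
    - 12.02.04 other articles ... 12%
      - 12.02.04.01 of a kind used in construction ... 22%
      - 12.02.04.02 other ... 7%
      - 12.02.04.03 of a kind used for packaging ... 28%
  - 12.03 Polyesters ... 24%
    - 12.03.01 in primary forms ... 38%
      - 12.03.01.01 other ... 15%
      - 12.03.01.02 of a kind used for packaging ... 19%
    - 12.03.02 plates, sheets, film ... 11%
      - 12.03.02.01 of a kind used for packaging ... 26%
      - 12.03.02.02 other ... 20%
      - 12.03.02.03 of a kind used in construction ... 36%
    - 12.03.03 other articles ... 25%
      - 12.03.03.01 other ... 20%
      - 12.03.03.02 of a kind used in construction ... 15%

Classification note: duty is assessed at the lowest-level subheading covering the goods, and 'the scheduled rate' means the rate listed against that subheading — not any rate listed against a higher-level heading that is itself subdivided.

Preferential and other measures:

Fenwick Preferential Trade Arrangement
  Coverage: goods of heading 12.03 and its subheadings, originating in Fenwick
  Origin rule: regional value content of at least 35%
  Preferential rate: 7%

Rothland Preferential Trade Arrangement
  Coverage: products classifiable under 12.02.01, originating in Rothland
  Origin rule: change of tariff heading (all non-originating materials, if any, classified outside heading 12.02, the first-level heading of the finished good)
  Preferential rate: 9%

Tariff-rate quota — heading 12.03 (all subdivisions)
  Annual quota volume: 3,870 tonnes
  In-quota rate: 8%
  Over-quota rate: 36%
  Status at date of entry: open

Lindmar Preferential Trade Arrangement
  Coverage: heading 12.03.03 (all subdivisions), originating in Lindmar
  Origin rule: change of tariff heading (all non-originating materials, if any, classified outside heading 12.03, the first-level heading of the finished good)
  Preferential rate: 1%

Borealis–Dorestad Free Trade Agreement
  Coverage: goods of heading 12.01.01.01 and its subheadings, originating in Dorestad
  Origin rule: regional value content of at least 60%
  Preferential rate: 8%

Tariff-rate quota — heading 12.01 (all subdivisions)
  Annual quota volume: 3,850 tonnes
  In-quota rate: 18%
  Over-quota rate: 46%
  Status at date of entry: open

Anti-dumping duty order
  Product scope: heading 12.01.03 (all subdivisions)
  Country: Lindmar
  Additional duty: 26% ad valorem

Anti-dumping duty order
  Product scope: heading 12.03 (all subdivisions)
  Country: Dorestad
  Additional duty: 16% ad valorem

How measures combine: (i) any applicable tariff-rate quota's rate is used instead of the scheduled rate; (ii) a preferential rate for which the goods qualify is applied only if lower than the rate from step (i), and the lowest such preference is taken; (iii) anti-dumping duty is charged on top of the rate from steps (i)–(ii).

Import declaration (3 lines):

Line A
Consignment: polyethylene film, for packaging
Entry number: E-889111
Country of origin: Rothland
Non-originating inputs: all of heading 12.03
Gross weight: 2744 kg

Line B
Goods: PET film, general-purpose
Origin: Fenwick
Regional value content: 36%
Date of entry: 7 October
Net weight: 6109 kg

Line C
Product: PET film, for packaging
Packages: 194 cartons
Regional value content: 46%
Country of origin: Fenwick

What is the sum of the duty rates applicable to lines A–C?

18%

Line A: polyethylene → 12.02; film → 12.02.01; for packaging → 12.02.01.02. Scheduled 4%. Rothland agreement on 12.02.01: CTH met → 9% available; preference 9% not lower than 4% → no reduction. → 4%.
Line B: PET → 12.03; film → 12.03.02; general-purpose → 12.03.02.02. Scheduled 20%. quota on 12.03 open → in-quota 8%; Fenwick agreement on 12.03: RVC ≥ 35% → 7% available; preferential 7%. → 7%.
Line C: PET → 12.03; film → 12.03.02; for packaging → 12.03.02.01. Scheduled 26%. quota on 12.03 open → in-quota 8%; Fenwick agreement on 12.03: RVC ≥ 35% → 7% available; preferential 7%. → 7%.
Sum: 4% + 7% + 7% = 18%.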